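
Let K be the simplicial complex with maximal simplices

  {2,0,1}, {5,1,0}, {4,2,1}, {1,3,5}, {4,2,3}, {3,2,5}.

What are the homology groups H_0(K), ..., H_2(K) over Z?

We work with the vertex ordering 0 < 1 < 2 < 3 < 4 < 5. The simplices of K, each written with vertices in increasing order, are:

  0-simplices (6): [0], [1], [2], [3], [4], [5]
  1-simplices (12): [0,1], [0,2], [0,5], [1,2], [1,3], [1,4], [1,5], [2,3], [2,4], [2,5], [3,4], [3,5]
  2-simplices (6): [0,1,2], [0,1,5], [1,2,4], [1,3,5], [2,3,4], [2,3,5]

so the chain groups are C_0 ≅ Z^6, C_1 ≅ Z^12, C_2 ≅ Z^6.

Boundary ∂_1: C_1 → C_0 maps an edge to its endpoints' difference, ∂[p,q] = q − p. For instance
  ∂[1,4] = [4] − [1].
This gives a 6×12 integer matrix of rank 5; reducing to Smith normal form yields diagonal entries (1,1,1,1,1).

Boundary ∂_2: C_2 → C_1 acts by ∂[p,q,r] = [q,r] − [p,r] + [p,q]. For instance
  ∂[2,3,5] = [3,5] − [2,5] + [2,3],
  ∂[1,2,4] = [2,4] − [1,4] + [1,2].
The 12×6 boundary matrix has rank 6 and Smith normal form diag(1,1,1,1,1,1).

Now H_k = ker ∂_k / im ∂_{k+1}, so:

  H_0: rank C_0 − rank ∂_1 = 6 − 5 = 1, and the invariant factors of ∂_1 are all 1, so H_0 ≅ Z.
  H_1: rank ker ∂_1 − rank ∂_2 = (12 − 5) − 6 = 1, and the invariant factors of ∂_2 are all 1, so H_1 ≅ Z.
  H_2: rank ker ∂_2 − rank ∂_3 = (6 − 6) − 0 = 0, and there is no ∂_3, so H_2 ≅ 0.

(K is a triangulation of the cylinder S^1 x I.)

H_0 = Z,  H_1 = Z,  H_2 = 0.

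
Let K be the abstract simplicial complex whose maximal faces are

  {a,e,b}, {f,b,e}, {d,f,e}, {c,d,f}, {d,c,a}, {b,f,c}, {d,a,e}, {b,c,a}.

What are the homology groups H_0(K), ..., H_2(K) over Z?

Order the vertices as a < b < c < d < e < f. Listing each simplex with vertices in this order, K has dimension 2 with simplices:

  0-simplices (6): a, b, c, d, e, f
  1-simplices (12): ab, ac, ad, ae, bc, be, bf, cd, cf, de, df, ef
  2-simplices (8): abc, abe, acd, ade, bcf, bef, cdf, def

Hence C_0 ≅ Z^6, C_1 ≅ Z^12, C_2 ≅ Z^8.

The boundary map ∂_1: C_1 → C_0 maps an edge to its endpoints' difference, ∂[p,q] = q − p. For instance
  ∂ab = b − a.
The resulting 6×12 matrix has rank 5, and its Smith normal form has invariant factors (1,1,1,1,1).

∂_2: C_2 → C_1 sends each 2-simplex [p,q,r] to [q,r] − [p,r] + [p,q]. For instance
  ∂cdf = df − cf + cd,
  ∂acd = cd − ad + ac.
The 12×8 boundary matrix has rank 7 and Smith normal form diag(1,1,1,1,1,1,1).

Now H_k = ker ∂_k / im ∂_{k+1}, so:

  H_0: rank C_0 − rank ∂_1 = 6 − 5 = 1, and the invariant factors of ∂_1 are all 1, so H_0 = Z.
  H_1: rank ker ∂_1 − rank ∂_2 = (12 − 5) − 7 = 0, and the invariant factors of ∂_2 are all 1, so H_1 = 0.
  H_2: rank ker ∂_2 − rank ∂_3 = (8 − 7) − 0 = 1, and there is no ∂_3, so H_2 = Z.

As a check, the Euler characteristic is 6 − 12 + 8 = 2, which agrees with 1 − 0 + 1 = 2.

H_0 = Z,  H_1 = 0,  H_2 = Z.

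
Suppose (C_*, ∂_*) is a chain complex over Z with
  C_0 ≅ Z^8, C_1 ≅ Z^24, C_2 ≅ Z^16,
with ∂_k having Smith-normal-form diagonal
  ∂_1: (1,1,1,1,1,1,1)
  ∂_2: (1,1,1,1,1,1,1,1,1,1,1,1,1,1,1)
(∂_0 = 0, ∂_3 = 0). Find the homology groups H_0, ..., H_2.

H_0 = Z,  H_1 = Z^2,  H_2 = Z.

H_0: b_0 = 8 − 0 − 7 = 1; torsion from ∂_1 factors > 1: none. So H_0 = Z.
H_1: b_1 = 24 − 7 − 15 = 2; torsion from ∂_2 factors > 1: none. So H_1 = Z^2.
H_2: b_2 = 16 − 15 − 0 = 1; torsion from ∂_3 factors > 1: none. So H_2 = Z.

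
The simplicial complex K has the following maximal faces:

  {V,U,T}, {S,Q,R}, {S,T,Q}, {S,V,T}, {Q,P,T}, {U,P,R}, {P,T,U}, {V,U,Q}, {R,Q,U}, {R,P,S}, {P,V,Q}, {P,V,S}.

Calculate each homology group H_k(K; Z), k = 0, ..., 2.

H_0 ≅ Z,  H_1 ≅ Z/2Z,  H_2 = 0.

Order the vertices as P < Q < R < S < T < U < V. Listing each simplex with vertices in this order, K has dimension 2 with simplices:

  0-simplices (7): P, Q, R, S, T, U, V
  1-simplices (18): PQ, PR, PS, PT, PU, PV, QR, QS, QT, QU, QV, RS, RU, ST, SV, TU, TV, UV
  2-simplices (12): PQT, PQV, PRS, PRU, PSV, PTU, QRS, QRU, QST, QUV, STV, TUV

Hence C_0 ≅ Z^7, C_1 ≅ Z^18, C_2 ≅ Z^12.

The boundary map ∂_1: C_1 → C_0 sends each edge [p,q] (with p < q) to q − p. For instance
  ∂PT = T − P.
As a 7×18 matrix over Z this has rank 6, with invariant factors (1,1,1,1,1,1).

The boundary map ∂_2: C_2 → C_1 acts by ∂[p,q,r] = [q,r] − [p,r] + [p,q]. For instance
  ∂PSV = SV − PV + PS,
  ∂PQV = QV − PV + PQ.
This gives a 18×12 integer matrix of rank 12; reducing to Smith normal form yields diagonal entries (1,1,1,1,1,1,1,1,1,1,1,2).

Computing H_k = (kernel of ∂_k) / (image of ∂_{k+1}):

  H_0: rank C_0 − rank ∂_1 = 7 − 6 = 1, and the invariant factors of ∂_1 are all 1, so H_0 = Z.
  H_1: rank ker ∂_1 − rank ∂_2 = (18 − 6) − 12 = 0, and ∂_2 has invariant factor 2 > 1, so H_1 = Z/2Z.
  H_2: rank ker ∂_2 − rank ∂_3 = (12 − 12) − 0 = 0, and there is no ∂_3, so H_2 = 0.

As a check, the Euler characteristic is 7 − 18 + 12 = 1, which agrees with 1 − 0 + 0 = 1.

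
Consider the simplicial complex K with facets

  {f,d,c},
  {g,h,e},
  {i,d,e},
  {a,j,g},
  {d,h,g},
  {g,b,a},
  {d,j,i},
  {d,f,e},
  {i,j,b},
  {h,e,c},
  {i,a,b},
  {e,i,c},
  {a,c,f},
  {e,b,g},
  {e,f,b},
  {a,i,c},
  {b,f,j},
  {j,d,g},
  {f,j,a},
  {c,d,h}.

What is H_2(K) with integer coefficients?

H_2 ≅ 0.

K has 10 vertices, 30 edges, 20 triangles.
rank ∂_2 = 20, rank ∂_3 = 0 ⇒ b_2 = 20 − 20 − 0 = 0. So H_2 ≅ 0.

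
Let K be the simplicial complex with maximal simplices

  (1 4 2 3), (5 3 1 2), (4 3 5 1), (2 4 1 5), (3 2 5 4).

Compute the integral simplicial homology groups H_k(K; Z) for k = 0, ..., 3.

H_0 = Z,  H_1 = 0,  H_2 = 0,  H_3 = Z.

K has 5 vertices, 10 edges, 10 triangles, 5 3-simplices.
rank ∂_0 = 0, rank ∂_1 = 4 ⇒ b_0 = 5 − 0 − 4 = 1; all invariant factors of ∂_1 are 1 so no torsion. So H_0 ≅ Z.
rank ∂_1 = 4, rank ∂_2 = 6 ⇒ b_1 = 10 − 4 − 6 = 0; all invariant factors of ∂_2 are 1 so no torsion. So H_1 ≅ 0.
rank ∂_2 = 6, rank ∂_3 = 4 ⇒ b_2 = 10 − 6 − 4 = 0; all invariant factors of ∂_3 are 1 so no torsion. So H_2 ≅ 0.
rank ∂_3 = 4, rank ∂_4 = 0 ⇒ b_3 = 5 − 4 − 0 = 1. So H_3 ≅ Z.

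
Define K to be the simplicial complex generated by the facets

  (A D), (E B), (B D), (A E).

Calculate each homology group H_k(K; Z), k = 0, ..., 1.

H_0 ≅ Z,  H_1 ≅ Z.

Fix the vertex order A < B < D < E and write every simplex with vertices in increasing order. Then dim K = 1 and the simplices of K are:

  0-simplices (4): A, B, D, E
  1-simplices (4): AD, AE, BD, BE

so the chain groups are C_0 ≅ Z^4, C_1 ≅ Z^4.

Boundary ∂_1: C_1 → C_0 maps an edge to its endpoints' difference, ∂[p,q] = q − p.
As a 4×4 matrix over Z this has rank 3, with invariant factors (1,1,1).

From H_k ≅ ker(∂_k) / im(∂_{k+1}) we obtain:

  H_0: rank C_0 − rank ∂_1 = 4 − 3 = 1, and the invariant factors of ∂_1 are all 1, so H_0 ≅ Z.
  H_1: rank ker ∂_1 − rank ∂_2 = (4 − 3) − 0 = 1, and there is no ∂_2, so H_1 ≅ Z.

As a check, the Euler characteristic is 4 − 4 = 0, which agrees with 1 − 1 = 0.
(K is a triangulation of the circle S^1.)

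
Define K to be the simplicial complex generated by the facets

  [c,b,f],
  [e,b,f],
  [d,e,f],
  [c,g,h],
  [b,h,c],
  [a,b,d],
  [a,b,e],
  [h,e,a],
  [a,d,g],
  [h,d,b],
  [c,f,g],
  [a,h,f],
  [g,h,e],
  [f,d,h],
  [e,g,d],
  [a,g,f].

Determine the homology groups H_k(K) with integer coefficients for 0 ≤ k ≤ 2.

Order the vertices as a < b < c < d < e < f < g < h. Listing each simplex with vertices in this order, K has dimension 2 with simplices:

  0-simplices (8): a, b, c, d, e, f, g, h
  1-simplices (24): ab, ad, ae, af, ag, ah, bc, bd, be, bf, bh, cf, cg, ch, de, df, dg, dh, ef, eg, eh, fg, fh, gh
  2-simplices (16): abd, abe, adg, aeh, afg, afh, bcf, bch, bdh, bef, cfg, cgh, def, deg, dfh, egh

giving chain groups C_0 ≅ Z^8, C_1 ≅ Z^24, C_2 ≅ Z^16.

Boundary ∂_1: C_1 → C_0 sends each edge [p,q] (with p < q) to q − p. For instance
  ∂bc = c − b.
The 8×24 boundary matrix has rank 7 and Smith normal form diag(1,1,1,1,1,1,1).

Boundary ∂_2: C_2 → C_1 sends each 2-simplex [p,q,r] to [q,r] − [p,r] + [p,q]. For instance
  ∂cgh = gh − ch + cg,
  ∂bdh = dh − bh + bd.
This gives a 24×16 integer matrix of rank 15; reducing to Smith normal form yields diagonal entries (1,1,1,1,1,1,1,1,1,1,1,1,1,1,1).

From H_k ≅ ker(∂_k) / im(∂_{k+1}) we obtain:

  H_0: rank C_0 − rank ∂_1 = 8 − 7 = 1, and the invariant factors of ∂_1 are all 1, so H_0 ≅ Z.
  H_1: rank ker ∂_1 − rank ∂_2 = (24 − 7) − 15 = 2, and the invariant factors of ∂_2 are all 1, so H_1 ≅ Z^2.
  H_2: rank ker ∂_2 − rank ∂_3 = (16 − 15) − 0 = 1, and there is no ∂_3, so H_2 ≅ Z.

(K is a triangulation of the torus T^2.)

H_0 = Z,  H_1 = Z^2,  H_2 = Z.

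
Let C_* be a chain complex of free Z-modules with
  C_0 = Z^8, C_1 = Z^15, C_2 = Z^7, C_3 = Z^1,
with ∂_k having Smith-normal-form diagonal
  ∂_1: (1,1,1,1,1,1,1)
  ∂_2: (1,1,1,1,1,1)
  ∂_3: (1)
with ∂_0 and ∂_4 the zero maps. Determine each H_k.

H_0: b_0 = 8 − 0 − 7 = 1; torsion from ∂_1 factors > 1: none. So H_0 ≅ Z.
H_1: b_1 = 15 − 7 − 6 = 2; torsion from ∂_2 factors > 1: none. So H_1 ≅ Z^2.
H_2: b_2 = 7 − 6 − 1 = 0; torsion from ∂_3 factors > 1: none. So H_2 ≅ 0.
H_3: b_3 = 1 − 1 − 0 = 0; torsion from ∂_4 factors > 1: none. So H_3 ≅ 0.

H_0 ≅ Z,  H_1 ≅ Z^2,  H_2 = 0,  H_3 = 0.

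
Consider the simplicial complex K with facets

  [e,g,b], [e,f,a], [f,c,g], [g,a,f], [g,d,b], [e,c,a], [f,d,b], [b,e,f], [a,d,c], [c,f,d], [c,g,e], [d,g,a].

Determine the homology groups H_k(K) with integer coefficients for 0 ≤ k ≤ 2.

Order the vertices as a < b < c < d < e < f < g. Listing each simplex with vertices in this order, K has dimension 2 with simplices:

  0-simplices (7): a, b, c, d, e, f, g
  1-simplices (18): ac, ad, ae, af, ag, bd, be, bf, bg, cd, ce, cf, cg, df, dg, ef, eg, fg
  2-simplices (12): acd, ace, adg, aef, afg, bdf, bdg, bef, beg, cdf, ceg, cfg

so the chain groups are C_0 ≅ Z^7, C_1 ≅ Z^18, C_2 ≅ Z^12.

The boundary map ∂_1: C_1 → C_0 sends each edge [p,q] (with p < q) to q − p. For instance
  ∂ag = g − a.
As a 7×18 matrix over Z this has rank 6, with invariant factors (1,1,1,1,1,1).

∂_2: C_2 → C_1 maps a triangle to the signed sum of its edges. For instance
  ∂adg = dg − ag + ad,
  ∂ceg = eg − cg + ce.
This gives a 18×12 integer matrix of rank 12; reducing to Smith normal form yields diagonal entries (1,1,1,1,1,1,1,1,1,1,1,2).

Computing H_k = (kernel of ∂_k) / (image of ∂_{k+1}):

  H_0: rank C_0 − rank ∂_1 = 7 − 6 = 1, and the invariant factors of ∂_1 are all 1, so H_0 ≅ Z.
  H_1: rank ker ∂_1 − rank ∂_2 = (18 − 6) − 12 = 0, and ∂_2 has invariant factor 2 > 1, so H_1 ≅ Z/2Z.
  H_2: rank ker ∂_2 − rank ∂_3 = (12 − 12) − 0 = 0, and there is no ∂_3, so H_2 ≅ 0.

H_0 ≅ Z,  H_1 ≅ Z/2Z,  H_2 = 0.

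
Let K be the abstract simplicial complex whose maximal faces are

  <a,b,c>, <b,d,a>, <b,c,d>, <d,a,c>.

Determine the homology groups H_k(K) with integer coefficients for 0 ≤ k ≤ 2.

H_0 ≅ Z,  H_1 = 0,  H_2 ≅ Z.

Take the total order a < b < c < d on the vertex set. Then K (dimension 2) consists of the simplices:

  0-simplices (4): a, b, c, d
  1-simplices (6): ab, ac, ad, bc, bd, cd
  2-simplices (4): abc, abd, acd, bcd

giving chain groups C_0 ≅ Z^4, C_1 ≅ Z^6, C_2 ≅ Z^4.

Boundary ∂_1: C_1 → C_0 maps an edge to its endpoints' difference, ∂[p,q] = q − p. For instance
  ∂cd = d − c.
As a 4×6 matrix over Z this has rank 3, with invariant factors (1,1,1).

The boundary map ∂_2: C_2 → C_1 acts by ∂[p,q,r] = [q,r] − [p,r] + [p,q]. For instance
  ∂abd = bd − ad + ab,
  ∂bcd = cd − bd + bc.
The 6×4 boundary matrix has rank 3 and Smith normal form diag(1,1,1).

Reading off H_k = ker ∂_k / im ∂_{k+1}:

  H_0: rank C_0 − rank ∂_1 = 4 − 3 = 1, and the invariant factors of ∂_1 are all 1, so H_0 ≅ Z.
  H_1: rank ker ∂_1 − rank ∂_2 = (6 − 3) − 3 = 0, and the invariant factors of ∂_2 are all 1, so H_1 ≅ 0.
  H_2: rank ker ∂_2 − rank ∂_3 = (4 − 3) − 0 = 1, and there is no ∂_3, so H_2 ≅ Z.

As a check, the Euler characteristic is 4 − 6 + 4 = 2, which agrees with 1 − 0 + 1 = 2.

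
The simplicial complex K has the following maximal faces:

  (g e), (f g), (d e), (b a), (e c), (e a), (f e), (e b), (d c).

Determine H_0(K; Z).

K has 7 vertices, 9 edges.
rank ∂_0 = 0, rank ∂_1 = 6 ⇒ b_0 = 7 − 0 − 6 = 1; all invariant factors of ∂_1 are 1 so no torsion. So H_0 = Z.

H_0 = Z.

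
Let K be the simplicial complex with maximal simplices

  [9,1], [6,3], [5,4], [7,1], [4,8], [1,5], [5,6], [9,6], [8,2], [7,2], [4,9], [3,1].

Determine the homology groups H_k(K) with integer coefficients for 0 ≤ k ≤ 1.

H_0 = Z,  H_1 = Z^4.

We work with the vertex ordering 1 < 2 < 3 < 4 < 5 < 6 < 7 < 8 < 9. The simplices of K, each written with vertices in increasing order, are:

  0-simplices (9): [1], [2], [3], [4], [5], [6], [7], [8], [9]
  1-simplices (12): [1,3], [1,5], [1,7], [1,9], [2,7], [2,8], [3,6], [4,5], [4,8], [4,9], [5,6], [6,9]

giving chain groups C_0 ≅ Z^9, C_1 ≅ Z^12.

The boundary map ∂_1: C_1 → C_0 maps an edge to its endpoints' difference, ∂[p,q] = q − p. For instance
  ∂[1,3] = [3] − [1].
As a 9×12 matrix over Z this has rank 8, with invariant factors (1,1,1,1,1,1,1,1).

Computing H_k = (kernel of ∂_k) / (image of ∂_{k+1}):

  H_0: rank C_0 − rank ∂_1 = 9 − 8 = 1, and the invariant factors of ∂_1 are all 1, so H_0 ≅ Z.
  H_1: rank ker ∂_1 − rank ∂_2 = (12 − 8) − 0 = 4, and there is no ∂_2, so H_1 ≅ Z^4.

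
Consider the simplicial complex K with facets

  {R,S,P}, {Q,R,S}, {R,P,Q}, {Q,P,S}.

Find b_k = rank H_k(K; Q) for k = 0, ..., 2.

We work with the vertex ordering P < Q < R < S. The simplices of K, each written with vertices in increasing order, are:

  0-simplices (4): P, Q, R, S
  1-simplices (6): PQ, PR, PS, QR, QS, RS
  2-simplices (4): PQR, PQS, PRS, QRS

giving chain groups C_0 ≅ Z^4, C_1 ≅ Z^6, C_2 ≅ Z^4.

Boundary ∂_1: C_1 → C_0 sends each edge [p,q] (with p < q) to q − p.
The resulting 4×6 matrix has rank 3, and its Smith normal form has invariant factors (1,1,1).

The boundary map ∂_2: C_2 → C_1 maps a triangle to the signed sum of its edges. For instance
  ∂PQS = QS − PS + PQ,
  ∂QRS = RS − QS + QR.
This gives a 6×4 integer matrix of rank 3; reducing to Smith normal form yields diagonal entries (1,1,1).

Computing H_k = (kernel of ∂_k) / (image of ∂_{k+1}):

  H_0: rank C_0 − rank ∂_1 = 4 − 3 = 1, and the invariant factors of ∂_1 are all 1, so H_0 ≅ Z.
  H_1: rank ker ∂_1 − rank ∂_2 = (6 − 3) − 3 = 0, and the invariant factors of ∂_2 are all 1, so H_1 ≅ 0.
  H_2: rank ker ∂_2 − rank ∂_3 = (4 − 3) − 0 = 1, and there is no ∂_3, so H_2 ≅ Z.

As a check, the Euler characteristic is 4 − 6 + 4 = 2, which agrees with 1 − 0 + 1 = 2.

Hence the Betti numbers are b_0 = 1, b_1 = 0, b_2 = 1.

b_0 = 1, b_1 = 0, b_2 = 1.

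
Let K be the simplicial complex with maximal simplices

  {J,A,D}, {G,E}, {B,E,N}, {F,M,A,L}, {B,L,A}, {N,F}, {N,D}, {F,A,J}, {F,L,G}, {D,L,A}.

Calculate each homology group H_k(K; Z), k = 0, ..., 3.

H_0 = Z,  H_1 = Z^3,  H_2 = 0,  H_3 = 0.

Order the vertices as A < B < D < E < F < G < J < L < M < N. Listing each simplex with vertices in this order, K has dimension 3 with simplices:

  0-simplices (10): A, B, D, E, F, G, J, L, M, N
  1-simplices (21): AB, AD, AF, AJ, AL, AM, BE, BL, BN, DJ, DL, DN, EG, EN, FG, FJ, FL, FM, FN, GL, LM
  2-simplices (10): ABL, ADJ, ADL, AFJ, AFL, AFM, ALM, BEN, FGL, FLM
  3-simplices (1): AFLM

so the chain groups are C_0 ≅ Z^10, C_1 ≅ Z^21, C_2 ≅ Z^10, C_3 ≅ Z^1.

The boundary map ∂_1: C_1 → C_0 maps an edge to its endpoints' difference, ∂[p,q] = q − p.
This gives a 10×21 integer matrix of rank 9; reducing to Smith normal form yields diagonal entries (1,1,1,1,1,1,1,1,1).

The boundary map ∂_2: C_2 → C_1 acts by ∂[p,q,r] = [q,r] − [p,r] + [p,q]. For instance
  ∂FGL = GL − FL + FG,
  ∂FLM = LM − FM + FL.
This gives a 21×10 integer matrix of rank 9; reducing to Smith normal form yields diagonal entries (1,1,1,1,1,1,1,1,1).

The boundary map ∂_3: C_3 → C_2 sends each 3-simplex σ to the alternating sum Σ_i (−1)^i (σ with its i-th vertex removed). For instance
  ∂AFLM = FLM − ALM + AFM − AFL.
The 10×1 boundary matrix has rank 1 and Smith normal form diag(1).

Now H_k = ker ∂_k / im ∂_{k+1}, so:

  H_0: rank C_0 − rank ∂_1 = 10 − 9 = 1, and the invariant factors of ∂_1 are all 1, so H_0 ≅ Z.
  H_1: rank ker ∂_1 − rank ∂_2 = (21 − 9) − 9 = 3, and the invariant factors of ∂_2 are all 1, so H_1 ≅ Z^3.
  H_2: rank ker ∂_2 − rank ∂_3 = (10 − 9) − 1 = 0, and the invariant factors of ∂_3 are all 1, so H_2 ≅ 0.
  H_3: rank ker ∂_3 − rank ∂_4 = (1 − 1) − 0 = 0, and there is no ∂_4, so H_3 ≅ 0.

As a check, the Euler characteristic is 10 − 21 + 10 − 1 = -2, which agrees with 1 − 3 + 0 − 0 = -2.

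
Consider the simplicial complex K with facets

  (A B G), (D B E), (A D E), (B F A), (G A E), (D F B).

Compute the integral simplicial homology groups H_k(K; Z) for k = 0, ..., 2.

Order the vertices as A < B < D < E < F < G. Listing each simplex with vertices in this order, K has dimension 2 with simplices:

  0-simplices (6): A, B, D, E, F, G
  1-simplices (12): AB, AD, AE, AF, AG, BD, BE, BF, BG, DE, DF, EG
  2-simplices (6): ABF, ABG, ADE, AEG, BDE, BDF

so the chain groups are C_0 ≅ Z^6, C_1 ≅ Z^12, C_2 ≅ Z^6.

∂_1: C_1 → C_0 is given by ∂[p,q] = [q] − [p]. For instance
  ∂DE = E − D.
The 6×12 boundary matrix has rank 5 and Smith normal form diag(1,1,1,1,1).

∂_2: C_2 → C_1 maps a triangle to the signed sum of its edges. For instance
  ∂ABG = BG − AG + AB,
  ∂ADE = DE − AE + AD.
This gives a 12×6 integer matrix of rank 6; reducing to Smith normal form yields diagonal entries (1,1,1,1,1,1).

Reading off H_k = ker ∂_k / im ∂_{k+1}:

  H_0: rank C_0 − rank ∂_1 = 6 − 5 = 1, and the invariant factors of ∂_1 are all 1, so H_0 ≅ Z.
  H_1: rank ker ∂_1 − rank ∂_2 = (12 − 5) − 6 = 1, and the invariant factors of ∂_2 are all 1, so H_1 ≅ Z.
  H_2: rank ker ∂_2 − rank ∂_3 = (6 − 6) − 0 = 0, and there is no ∂_3, so H_2 ≅ 0.

(K is a triangulation of the cylinder S^1 x I.)

H_0 = Z,  H_1 = Z,  H_2 = 0.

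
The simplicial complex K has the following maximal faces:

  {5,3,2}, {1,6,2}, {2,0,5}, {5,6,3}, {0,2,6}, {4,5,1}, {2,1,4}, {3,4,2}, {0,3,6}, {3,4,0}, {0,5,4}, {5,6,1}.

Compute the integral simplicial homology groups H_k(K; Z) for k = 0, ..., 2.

K has 7 vertices, 18 edges, 12 triangles.
rank ∂_0 = 0, rank ∂_1 = 6 ⇒ b_0 = 7 − 0 − 6 = 1; all invariant factors of ∂_1 are 1 so no torsion. So H_0 = Z.
rank ∂_1 = 6, rank ∂_2 = 12 ⇒ b_1 = 18 − 6 − 12 = 0; ∂_2 has invariant factor(s) [2] giving torsion. So H_1 = Z_2.
rank ∂_2 = 12, rank ∂_3 = 0 ⇒ b_2 = 12 − 12 − 0 = 0. So H_2 = 0.

H_0 = Z,  H_1 = Z_2,  H_2 = 0.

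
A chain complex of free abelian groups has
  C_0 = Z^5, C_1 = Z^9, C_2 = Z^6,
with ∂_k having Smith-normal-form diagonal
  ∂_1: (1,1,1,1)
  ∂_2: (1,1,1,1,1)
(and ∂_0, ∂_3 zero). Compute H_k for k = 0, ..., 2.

H_0: b_0 = 5 − 0 − 4 = 1; torsion from ∂_1 factors > 1: none. So H_0 ≅ Z.
H_1: b_1 = 9 − 4 − 5 = 0; torsion from ∂_2 factors > 1: none. So H_1 ≅ 0.
H_2: b_2 = 6 − 5 − 0 = 1; torsion from ∂_3 factors > 1: none. So H_2 ≅ Z.

H_0 ≅ Z,  H_1 = 0,  H_2 ≅ Z.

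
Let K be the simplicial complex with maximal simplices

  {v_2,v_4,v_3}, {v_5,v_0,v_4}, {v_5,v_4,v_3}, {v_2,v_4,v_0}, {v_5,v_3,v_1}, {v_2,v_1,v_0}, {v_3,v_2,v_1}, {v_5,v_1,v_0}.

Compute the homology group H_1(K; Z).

H_1 = 0.

We work with the vertex ordering v_0 < v_1 < v_2 < v_3 < v_4 < v_5. The simplices of K, each written with vertices in increasing order, are:

  0-simplices (6): [v_0], [v_1], [v_2], [v_3], [v_4], [v_5]
  1-simplices (12): [v_0,v_1], [v_0,v_2], [v_0,v_4], [v_0,v_5], [v_1,v_2], [v_1,v_3], [v_1,v_5], [v_2,v_3], [v_2,v_4], [v_3,v_4], [v_3,v_5], [v_4,v_5]
  2-simplices (8): [v_0,v_1,v_2], [v_0,v_1,v_5], [v_0,v_2,v_4], [v_0,v_4,v_5], [v_1,v_2,v_3], [v_1,v_3,v_5], [v_2,v_3,v_4], [v_3,v_4,v_5]

Hence C_0 ≅ Z^6, C_1 ≅ Z^12, C_2 ≅ Z^8.

Boundary ∂_1: C_1 → C_0 maps an edge to its endpoints' difference, ∂[p,q] = q − p.
As a 6×12 matrix over Z this has rank 5, with invariant factors (1,1,1,1,1).

∂_2: C_2 → C_1 maps a triangle to the signed sum of its edges. For instance
  ∂[v_2,v_3,v_4] = [v_3,v_4] − [v_2,v_4] + [v_2,v_3],
  ∂[v_0,v_1,v_2] = [v_1,v_2] − [v_0,v_2] + [v_0,v_1].
As a 12×8 matrix over Z this has rank 7, with invariant factors (1,1,1,1,1,1,1).

Computing H_k = (kernel of ∂_k) / (image of ∂_{k+1}):

  H_1: rank ker ∂_1 − rank ∂_2 = (12 − 5) − 7 = 0, and the invariant factors of ∂_2 are all 1, so H_1 ≅ 0.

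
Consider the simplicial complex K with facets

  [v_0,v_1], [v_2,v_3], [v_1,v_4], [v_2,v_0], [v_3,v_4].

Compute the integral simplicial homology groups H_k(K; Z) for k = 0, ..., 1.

We work with the vertex ordering v_0 < v_1 < v_2 < v_3 < v_4. The simplices of K, each written with vertices in increasing order, are:

  0-simplices (5): [v_0], [v_1], [v_2], [v_3], [v_4]
  1-simplices (5): [v_0,v_1], [v_0,v_2], [v_1,v_4], [v_2,v_3], [v_3,v_4]

so the chain groups are C_0 ≅ Z^5, C_1 ≅ Z^5.

Boundary ∂_1: C_1 → C_0 maps an edge to its endpoints' difference, ∂[p,q] = q − p.
This gives a 5×5 integer matrix of rank 4; reducing to Smith normal form yields diagonal entries (1,1,1,1).

Now H_k = ker ∂_k / im ∂_{k+1}, so:

  H_0: rank C_0 − rank ∂_1 = 5 − 4 = 1, and the invariant factors of ∂_1 are all 1, so H_0 = Z.
  H_1: rank ker ∂_1 − rank ∂_2 = (5 − 4) − 0 = 1, and there is no ∂_2, so H_1 = Z.

H_0 = Z,  H_1 = Z.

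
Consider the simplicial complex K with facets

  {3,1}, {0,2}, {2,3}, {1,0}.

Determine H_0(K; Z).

H_0 = Z.

Take the total order 0 < 1 < 2 < 3 on the vertex set. Then K (dimension 1) consists of the simplices:

  0-simplices (4): [0], [1], [2], [3]
  1-simplices (4): [0,1], [0,2], [1,3], [2,3]

so the chain groups are C_0 ≅ Z^4, C_1 ≅ Z^4.

Boundary ∂_1: C_1 → C_0 sends each edge [p,q] (with p < q) to q − p. For instance
  ∂[1,3] = [3] − [1].
This gives a 4×4 integer matrix of rank 3; reducing to Smith normal form yields diagonal entries (1,1,1).

From H_k ≅ ker(∂_k) / im(∂_{k+1}) we obtain:

  H_0: rank C_0 − rank ∂_1 = 4 − 3 = 1, and the invariant factors of ∂_1 are all 1, so H_0 = Z.

(K is a triangulation of the circle S^1.)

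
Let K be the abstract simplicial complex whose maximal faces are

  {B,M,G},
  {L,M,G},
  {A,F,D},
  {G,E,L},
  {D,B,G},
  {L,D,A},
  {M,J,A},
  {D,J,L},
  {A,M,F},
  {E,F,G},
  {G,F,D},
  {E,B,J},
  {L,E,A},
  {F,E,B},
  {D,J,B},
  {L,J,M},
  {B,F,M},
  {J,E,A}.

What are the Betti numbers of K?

b_0 = 1, b_1 = 1, b_2 = 0.

We work with the vertex ordering A < B < D < E < F < G < J < L < M. The simplices of K, each written with vertices in increasing order, are:

  0-simplices (9): A, B, D, E, F, G, J, L, M
  1-simplices (27): AD, AE, AF, AJ, AL, AM, BD, BE, BF, BG, BJ, BM, DF, DG, DJ, DL, EF, EG, EJ, EL, FG, FM, GL, GM, JL, JM, LM
  2-simplices (18): ADF, ADL, AEJ, AEL, AFM, AJM, BDG, BDJ, BEF, BEJ, BFM, BGM, DFG, DJL, EFG, EGL, GLM, JLM

Hence C_0 ≅ Z^9, C_1 ≅ Z^27, C_2 ≅ Z^18.

∂_1: C_1 → C_0 is given by ∂[p,q] = [q] − [p].
The resulting 9×27 matrix has rank 8, and its Smith normal form has invariant factors (1,1,1,1,1,1,1,1).

Boundary ∂_2: C_2 → C_1 acts by ∂[p,q,r] = [q,r] − [p,r] + [p,q]. For instance
  ∂DJL = JL − DL + DJ,
  ∂BFM = FM − BM + BF.
This gives a 27×18 integer matrix of rank 18; reducing to Smith normal form yields diagonal entries (1,1,1,1,1,1,1,1,1,1,1,1,1,1,1,1,1,2).

From H_k ≅ ker(∂_k) / im(∂_{k+1}) we obtain:

  H_0: rank C_0 − rank ∂_1 = 9 − 8 = 1, and the invariant factors of ∂_1 are all 1, so H_0 ≅ Z.
  H_1: rank ker ∂_1 − rank ∂_2 = (27 − 8) − 18 = 1, and ∂_2 has invariant factor 2 > 1, so H_1 ≅ Z ⊕ Z/2.
  H_2: rank ker ∂_2 − rank ∂_3 = (18 − 18) − 0 = 0, and there is no ∂_3, so H_2 ≅ 0.

(K is a triangulation of the Klein bottle.)

Hence the Betti numbers are b_0 = 1, b_1 = 1, b_2 = 0.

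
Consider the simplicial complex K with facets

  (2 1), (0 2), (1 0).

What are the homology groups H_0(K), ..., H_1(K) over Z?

Order the vertices as 0 < 1 < 2. Listing each simplex with vertices in this order, K has dimension 1 with simplices:

  0-simplices (3): [0], [1], [2]
  1-simplices (3): [0,1], [0,2], [1,2]

Hence C_0 ≅ Z^3, C_1 ≅ Z^3.

Boundary ∂_1: C_1 → C_0 maps an edge to its endpoints' difference, ∂[p,q] = q − p. For instance
  ∂[0,1] = [1] − [0].
As a 3×3 matrix over Z this has rank 2, with invariant factors (1,1).

From H_k ≅ ker(∂_k) / im(∂_{k+1}) we obtain:

  H_0: rank C_0 − rank ∂_1 = 3 − 2 = 1, and the invariant factors of ∂_1 are all 1, so H_0 = Z.
  H_1: rank ker ∂_1 − rank ∂_2 = (3 − 2) − 0 = 1, and there is no ∂_2, so H_1 = Z.

H_0 ≅ Z,  H_1 ≅ Z.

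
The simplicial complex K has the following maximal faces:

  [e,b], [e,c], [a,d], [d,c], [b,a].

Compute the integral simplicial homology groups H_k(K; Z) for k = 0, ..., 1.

H_0 = Z,  H_1 = Z.

Fix the vertex order a < b < c < d < e and write every simplex with vertices in increasing order. Then dim K = 1 and the simplices of K are:

  0-simplices (5): a, b, c, d, e
  1-simplices (5): ab, ad, be, cd, ce

Hence C_0 ≅ Z^5, C_1 ≅ Z^5.

Boundary ∂_1: C_1 → C_0 is given by ∂[p,q] = [q] − [p]. For instance
  ∂ad = d − a.
As a 5×5 matrix over Z this has rank 4, with invariant factors (1,1,1,1).

From H_k ≅ ker(∂_k) / im(∂_{k+1}) we obtain:

  H_0: rank C_0 − rank ∂_1 = 5 − 4 = 1, and the invariant factors of ∂_1 are all 1, so H_0 = Z.
  H_1: rank ker ∂_1 − rank ∂_2 = (5 − 4) − 0 = 1, and there is no ∂_2, so H_1 = Z.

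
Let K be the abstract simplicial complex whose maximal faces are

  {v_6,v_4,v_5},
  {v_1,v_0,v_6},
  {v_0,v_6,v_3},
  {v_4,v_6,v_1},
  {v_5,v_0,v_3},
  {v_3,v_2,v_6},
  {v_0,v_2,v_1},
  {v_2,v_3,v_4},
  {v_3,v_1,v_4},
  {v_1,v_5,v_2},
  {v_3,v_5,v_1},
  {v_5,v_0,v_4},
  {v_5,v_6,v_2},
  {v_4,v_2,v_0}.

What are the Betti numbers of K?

b_0 = 1, b_1 = 2, b_2 = 1.

Take the total order v_0 < v_1 < v_2 < v_3 < v_4 < v_5 < v_6 on the vertex set. Then K (dimension 2) consists of the simplices:

  0-simplices (7): [v_0], [v_1], [v_2], [v_3], [v_4], [v_5], [v_6]
  1-simplices (21): (21 of them)
  2-simplices (14): (14 of them)

so the chain groups are C_0 ≅ Z^7, C_1 ≅ Z^21, C_2 ≅ Z^14.

The boundary map ∂_1: C_1 → C_0 maps an edge to its endpoints' difference, ∂[p,q] = q − p.
This gives a 7×21 integer matrix of rank 6; reducing to Smith normal form yields diagonal entries (1,1,1,1,1,1).

∂_2: C_2 → C_1 sends each 2-simplex [p,q,r] to [q,r] − [p,r] + [p,q]. For instance
  ∂[v_2,v_3,v_6] = [v_3,v_6] − [v_2,v_6] + [v_2,v_3],
  ∂[v_2,v_5,v_6] = [v_5,v_6] − [v_2,v_6] + [v_2,v_5].
This gives a 21×14 integer matrix of rank 13; reducing to Smith normal form yields diagonal entries (1,1,1,1,1,1,1,1,1,1,1,1,1).

Computing H_k = (kernel of ∂_k) / (image of ∂_{k+1}):

  H_0: rank C_0 − rank ∂_1 = 7 − 6 = 1, and the invariant factors of ∂_1 are all 1, so H_0 = Z.
  H_1: rank ker ∂_1 − rank ∂_2 = (21 − 6) − 13 = 2, and the invariant factors of ∂_2 are all 1, so H_1 = Z^2.
  H_2: rank ker ∂_2 − rank ∂_3 = (14 − 13) − 0 = 1, and there is no ∂_3, so H_2 = Z.

(K is a triangulation of the torus T^2.)

Hence the Betti numbers are b_0 = 1, b_1 = 2, b_2 = 1.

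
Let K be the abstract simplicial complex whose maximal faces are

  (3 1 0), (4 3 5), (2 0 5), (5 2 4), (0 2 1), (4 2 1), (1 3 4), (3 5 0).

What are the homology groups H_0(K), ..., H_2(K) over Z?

Order the vertices as 0 < 1 < 2 < 3 < 4 < 5. Listing each simplex with vertices in this order, K has dimension 2 with simplices:

  0-simplices (6): [0], [1], [2], [3], [4], [5]
  1-simplices (12): [0,1], [0,2], [0,3], [0,5], [1,2], [1,3], [1,4], [2,4], [2,5], [3,4], [3,5], [4,5]
  2-simplices (8): [0,1,2], [0,1,3], [0,2,5], [0,3,5], [1,2,4], [1,3,4], [2,4,5], [3,4,5]

so the chain groups are C_0 ≅ Z^6, C_1 ≅ Z^12, C_2 ≅ Z^8.

∂_1: C_1 → C_0 sends each edge [p,q] (with p < q) to q − p. For instance
  ∂[0,1] = [1] − [0].
The resulting 6×12 matrix has rank 5, and its Smith normal form has invariant factors (1,1,1,1,1).

∂_2: C_2 → C_1 sends each 2-simplex [p,q,r] to [q,r] − [p,r] + [p,q]. For instance
  ∂[2,4,5] = [4,5] − [2,5] + [2,4],
  ∂[1,3,4] = [3,4] − [1,4] + [1,3].
This gives a 12×8 integer matrix of rank 7; reducing to Smith normal form yields diagonal entries (1,1,1,1,1,1,1).

From H_k ≅ ker(∂_k) / im(∂_{k+1}) we obtain:

  H_0: rank C_0 − rank ∂_1 = 6 − 5 = 1, and the invariant factors of ∂_1 are all 1, so H_0 = Z.
  H_1: rank ker ∂_1 − rank ∂_2 = (12 − 5) − 7 = 0, and the invariant factors of ∂_2 are all 1, so H_1 = 0.
  H_2: rank ker ∂_2 − rank ∂_3 = (8 − 7) − 0 = 1, and there is no ∂_3, so H_2 = Z.

H_0 = Z,  H_1 = 0,  H_2 = Z.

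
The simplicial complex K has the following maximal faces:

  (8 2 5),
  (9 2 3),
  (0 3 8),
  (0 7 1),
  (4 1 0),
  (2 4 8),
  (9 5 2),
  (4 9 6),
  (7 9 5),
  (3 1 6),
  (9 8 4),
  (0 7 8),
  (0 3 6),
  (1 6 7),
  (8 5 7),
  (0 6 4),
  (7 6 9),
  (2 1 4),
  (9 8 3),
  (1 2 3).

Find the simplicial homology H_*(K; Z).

Fix the vertex order 0 < 1 < 2 < 3 < 4 < 5 < 6 < 7 < 8 < 9 and write every simplex with vertices in increasing order. Then dim K = 2 and the simplices of K are:

  0-simplices (10): [0], [1], [2], [3], [4], [5], [6], [7], [8], [9]
  1-simplices (30): (30 of them)
  2-simplices (20): (20 of them)

so the chain groups are C_0 ≅ Z^10, C_1 ≅ Z^30, C_2 ≅ Z^20.

The boundary map ∂_1: C_1 → C_0 sends each edge [p,q] (with p < q) to q − p. For instance
  ∂[3,9] = [9] − [3].
The 10×30 boundary matrix has rank 9 and Smith normal form diag(1,1,1,1,1,1,1,1,1).

∂_2: C_2 → C_1 maps a triangle to the signed sum of its edges. For instance
  ∂[5,7,8] = [7,8] − [5,8] + [5,7],
  ∂[1,3,6] = [3,6] − [1,6] + [1,3].
The resulting 30×20 matrix has rank 20, and its Smith normal form has invariant factors (1,1,1,1,1,1,1,1,1,1,1,1,1,1,1,1,1,1,1,2).

Computing H_k = (kernel of ∂_k) / (image of ∂_{k+1}):

  H_0: rank C_0 − rank ∂_1 = 10 − 9 = 1, and the invariant factors of ∂_1 are all 1, so H_0 ≅ Z.
  H_1: rank ker ∂_1 − rank ∂_2 = (30 − 9) − 20 = 1, and ∂_2 has invariant factor 2 > 1, so H_1 ≅ Z ⊕ Z/2Z.
  H_2: rank ker ∂_2 − rank ∂_3 = (20 − 20) − 0 = 0, and there is no ∂_3, so H_2 ≅ 0.

H_0 = Z,  H_1 = Z ⊕ Z/2Z,  H_2 = 0.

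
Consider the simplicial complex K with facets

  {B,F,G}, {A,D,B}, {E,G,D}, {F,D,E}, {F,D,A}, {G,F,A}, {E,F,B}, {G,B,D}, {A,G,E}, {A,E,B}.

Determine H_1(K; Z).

Fix the vertex order A < B < D < E < F < G and write every simplex with vertices in increasing order. Then dim K = 2 and the simplices of K are:

  0-simplices (6): A, B, D, E, F, G
  1-simplices (15): AB, AD, AE, AF, AG, BD, BE, BF, BG, DE, DF, DG, EF, EG, FG
  2-simplices (10): ABD, ABE, ADF, AEG, AFG, BDG, BEF, BFG, DEF, DEG

Hence C_0 ≅ Z^6, C_1 ≅ Z^15, C_2 ≅ Z^10.

Boundary ∂_1: C_1 → C_0 is given by ∂[p,q] = [q] − [p]. For instance
  ∂AE = E − A.
The 6×15 boundary matrix has rank 5 and Smith normal form diag(1,1,1,1,1).

Boundary ∂_2: C_2 → C_1 maps a triangle to the signed sum of its edges. For instance
  ∂ABE = BE − AE + AB,
  ∂BFG = FG − BG + BF.
This gives a 15×10 integer matrix of rank 10; reducing to Smith normal form yields diagonal entries (1,1,1,1,1,1,1,1,1,2).

Computing H_k = (kernel of ∂_k) / (image of ∂_{k+1}):

  H_1: rank ker ∂_1 − rank ∂_2 = (15 − 5) − 10 = 0, and ∂_2 has invariant factor 2 > 1, so H_1 ≅ Z/2Z.

H_1 = Z/2Z.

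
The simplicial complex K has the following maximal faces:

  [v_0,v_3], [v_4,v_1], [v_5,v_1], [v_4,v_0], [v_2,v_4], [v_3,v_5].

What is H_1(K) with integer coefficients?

H_1 ≅ Z.

Take the total order v_0 < v_1 < v_2 < v_3 < v_4 < v_5 on the vertex set. Then K (dimension 1) consists of the simplices:

  0-simplices (6): [v_0], [v_1], [v_2], [v_3], [v_4], [v_5]
  1-simplices (6): [v_0,v_3], [v_0,v_4], [v_1,v_4], [v_1,v_5], [v_2,v_4], [v_3,v_5]

giving chain groups C_0 ≅ Z^6, C_1 ≅ Z^6.

The boundary map ∂_1: C_1 → C_0 sends each edge [p,q] (with p < q) to q − p. For instance
  ∂[v_0,v_4] = [v_4] − [v_0].
As a 6×6 matrix over Z this has rank 5, with invariant factors (1,1,1,1,1).

Computing H_k = (kernel of ∂_k) / (image of ∂_{k+1}):

  H_1: rank ker ∂_1 − rank ∂_2 = (6 − 5) − 0 = 1, and there is no ∂_2, so H_1 ≅ Z.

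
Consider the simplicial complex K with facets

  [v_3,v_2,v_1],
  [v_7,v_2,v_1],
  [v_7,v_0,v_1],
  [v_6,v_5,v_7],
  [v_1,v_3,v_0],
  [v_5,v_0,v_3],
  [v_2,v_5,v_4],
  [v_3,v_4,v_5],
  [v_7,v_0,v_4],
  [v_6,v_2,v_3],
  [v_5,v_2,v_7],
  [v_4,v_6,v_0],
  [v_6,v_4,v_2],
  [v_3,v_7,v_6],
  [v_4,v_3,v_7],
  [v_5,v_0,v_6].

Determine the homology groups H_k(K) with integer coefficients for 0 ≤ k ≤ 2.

H_0 ≅ Z,  H_1 ≅ Z^2,  H_2 ≅ Z.

K has 8 vertices, 24 edges, 16 triangles.
rank ∂_0 = 0, rank ∂_1 = 7 ⇒ b_0 = 8 − 0 − 7 = 1; all invariant factors of ∂_1 are 1 so no torsion. So H_0 = Z.
rank ∂_1 = 7, rank ∂_2 = 15 ⇒ b_1 = 24 − 7 − 15 = 2; all invariant factors of ∂_2 are 1 so no torsion. So H_1 = Z^2.
rank ∂_2 = 15, rank ∂_3 = 0 ⇒ b_2 = 16 − 15 − 0 = 1. So H_2 = Z.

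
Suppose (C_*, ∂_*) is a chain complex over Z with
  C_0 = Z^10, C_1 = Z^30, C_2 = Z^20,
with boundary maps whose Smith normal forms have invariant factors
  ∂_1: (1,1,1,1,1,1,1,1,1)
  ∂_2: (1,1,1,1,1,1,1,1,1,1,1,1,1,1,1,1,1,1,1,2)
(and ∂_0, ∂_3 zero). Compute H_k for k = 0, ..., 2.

H_0: b_0 = 10 − 0 − 9 = 1; torsion from ∂_1 factors > 1: none. So H_0 ≅ Z.
H_1: b_1 = 30 − 9 − 20 = 1; torsion from ∂_2 factors > 1: [2]. So H_1 ≅ Z ⊕ Z/2.
H_2: b_2 = 20 − 20 − 0 = 0; torsion from ∂_3 factors > 1: none. So H_2 ≅ 0.

H_0 ≅ Z,  H_1 ≅ Z ⊕ Z/2,  H_2 = 0.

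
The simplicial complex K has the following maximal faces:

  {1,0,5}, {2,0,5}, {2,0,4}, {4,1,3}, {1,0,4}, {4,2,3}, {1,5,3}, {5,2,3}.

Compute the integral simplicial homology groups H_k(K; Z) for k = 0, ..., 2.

H_0 ≅ Z,  H_1 = 0,  H_2 ≅ Z.

Order the vertices as 0 < 1 < 2 < 3 < 4 < 5. Listing each simplex with vertices in this order, K has dimension 2 with simplices:

  0-simplices (6): [0], [1], [2], [3], [4], [5]
  1-simplices (12): [0,1], [0,2], [0,4], [0,5], [1,3], [1,4], [1,5], [2,3], [2,4], [2,5], [3,4], [3,5]
  2-simplices (8): [0,1,4], [0,1,5], [0,2,4], [0,2,5], [1,3,4], [1,3,5], [2,3,4], [2,3,5]

Hence C_0 ≅ Z^6, C_1 ≅ Z^12, C_2 ≅ Z^8.

∂_1: C_1 → C_0 is given by ∂[p,q] = [q] − [p].
This gives a 6×12 integer matrix of rank 5; reducing to Smith normal form yields diagonal entries (1,1,1,1,1).

The boundary map ∂_2: C_2 → C_1 acts by ∂[p,q,r] = [q,r] − [p,r] + [p,q]. For instance
  ∂[0,1,5] = [1,5] − [0,5] + [0,1],
  ∂[1,3,4] = [3,4] − [1,4] + [1,3].
The resulting 12×8 matrix has rank 7, and its Smith normal form has invariant factors (1,1,1,1,1,1,1).

Reading off H_k = ker ∂_k / im ∂_{k+1}:

  H_0: rank C_0 − rank ∂_1 = 6 − 5 = 1, and the invariant factors of ∂_1 are all 1, so H_0 ≅ Z.
  H_1: rank ker ∂_1 − rank ∂_2 = (12 − 5) − 7 = 0, and the invariant factors of ∂_2 are all 1, so H_1 ≅ 0.
  H_2: rank ker ∂_2 − rank ∂_3 = (8 − 7) − 0 = 1, and there is no ∂_3, so H_2 ≅ Z.

(K is a triangulation of the 2-sphere S^2.)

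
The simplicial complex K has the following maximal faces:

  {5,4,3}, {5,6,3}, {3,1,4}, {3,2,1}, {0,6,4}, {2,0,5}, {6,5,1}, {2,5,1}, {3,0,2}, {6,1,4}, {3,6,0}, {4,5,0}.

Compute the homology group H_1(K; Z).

H_1 = Z/2.

Order the vertices as 0 < 1 < 2 < 3 < 4 < 5 < 6. Listing each simplex with vertices in this order, K has dimension 2 with simplices:

  0-simplices (7): [0], [1], [2], [3], [4], [5], [6]
  1-simplices (18): [0,2], [0,3], [0,4], [0,5], [0,6], [1,2], [1,3], [1,4], [1,5], [1,6], [2,3], [2,5], [3,4], [3,5], [3,6], [4,5], [4,6], [5,6]
  2-simplices (12): [0,2,3], [0,2,5], [0,3,6], [0,4,5], [0,4,6], [1,2,3], [1,2,5], [1,3,4], [1,4,6], [1,5,6], [3,4,5], [3,5,6]

so the chain groups are C_0 ≅ Z^7, C_1 ≅ Z^18, C_2 ≅ Z^12.

Boundary ∂_1: C_1 → C_0 maps an edge to its endpoints' difference, ∂[p,q] = q − p.
As a 7×18 matrix over Z this has rank 6, with invariant factors (1,1,1,1,1,1).

Boundary ∂_2: C_2 → C_1 sends each 2-simplex [p,q,r] to [q,r] − [p,r] + [p,q]. For instance
  ∂[1,4,6] = [4,6] − [1,6] + [1,4],
  ∂[3,4,5] = [4,5] − [3,5] + [3,4].
The 18×12 boundary matrix has rank 12 and Smith normal form diag(1,1,1,1,1,1,1,1,1,1,1,2).

From H_k ≅ ker(∂_k) / im(∂_{k+1}) we obtain:

  H_1: rank ker ∂_1 − rank ∂_2 = (18 − 6) − 12 = 0, and ∂_2 has invariant factor 2 > 1, so H_1 ≅ Z/2.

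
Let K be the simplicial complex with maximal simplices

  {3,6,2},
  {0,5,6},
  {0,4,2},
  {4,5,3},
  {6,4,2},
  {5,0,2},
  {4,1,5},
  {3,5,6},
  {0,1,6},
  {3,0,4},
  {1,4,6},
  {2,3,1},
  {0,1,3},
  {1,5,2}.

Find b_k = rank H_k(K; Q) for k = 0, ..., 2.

b_0 = 1, b_1 = 2, b_2 = 1.

Order the vertices as 0 < 1 < 2 < 3 < 4 < 5 < 6. Listing each simplex with vertices in this order, K has dimension 2 with simplices:

  0-simplices (7): [0], [1], [2], [3], [4], [5], [6]
  1-simplices (21): [0,1], [0,2], [0,3], [0,4], [0,5], [0,6], [1,2], [1,3], [1,4], [1,5], [1,6], [2,3], [2,4], [2,5], [2,6], [3,4], [3,5], [3,6], [4,5], [4,6], [5,6]
  2-simplices (14): [0,1,3], [0,1,6], [0,2,4], [0,2,5], [0,3,4], [0,5,6], [1,2,3], [1,2,5], [1,4,5], [1,4,6], [2,3,6], [2,4,6], [3,4,5], [3,5,6]

giving chain groups C_0 ≅ Z^7, C_1 ≅ Z^21, C_2 ≅ Z^14.

The boundary map ∂_1: C_1 → C_0 maps an edge to its endpoints' difference, ∂[p,q] = q − p. For instance
  ∂[3,5] = [5] − [3].
The resulting 7×21 matrix has rank 6, and its Smith normal form has invariant factors (1,1,1,1,1,1).

∂_2: C_2 → C_1 maps a triangle to the signed sum of its edges. For instance
  ∂[2,3,6] = [3,6] − [2,6] + [2,3],
  ∂[3,4,5] = [4,5] − [3,5] + [3,4].
This gives a 21×14 integer matrix of rank 13; reducing to Smith normal form yields diagonal entries (1,1,1,1,1,1,1,1,1,1,1,1,1).

Reading off H_k = ker ∂_k / im ∂_{k+1}:

  H_0: rank C_0 − rank ∂_1 = 7 − 6 = 1, and the invariant factors of ∂_1 are all 1, so H_0 ≅ Z.
  H_1: rank ker ∂_1 − rank ∂_2 = (21 − 6) − 13 = 2, and the invariant factors of ∂_2 are all 1, so H_1 ≅ Z^2.
  H_2: rank ker ∂_2 − rank ∂_3 = (14 − 13) − 0 = 1, and there is no ∂_3, so H_2 ≅ Z.

As a check, the Euler characteristic is 7 − 21 + 14 = 0, which agrees with 1 − 2 + 1 = 0.

Hence the Betti numbers are b_0 = 1, b_1 = 2, b_2 = 1.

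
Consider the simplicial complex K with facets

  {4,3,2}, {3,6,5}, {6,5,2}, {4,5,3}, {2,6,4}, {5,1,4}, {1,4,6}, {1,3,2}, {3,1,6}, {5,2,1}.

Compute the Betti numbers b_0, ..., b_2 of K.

b_0 = 1, b_1 = 0, b_2 = 0.

We work with the vertex ordering 1 < 2 < 3 < 4 < 5 < 6. The simplices of K, each written with vertices in increasing order, are:

  0-simplices (6): [1], [2], [3], [4], [5], [6]
  1-simplices (15): [1,2], [1,3], [1,4], [1,5], [1,6], [2,3], [2,4], [2,5], [2,6], [3,4], [3,5], [3,6], [4,5], [4,6], [5,6]
  2-simplices (10): [1,2,3], [1,2,5], [1,3,6], [1,4,5], [1,4,6], [2,3,4], [2,4,6], [2,5,6], [3,4,5], [3,5,6]

giving chain groups C_0 ≅ Z^6, C_1 ≅ Z^15, C_2 ≅ Z^10.

Boundary ∂_1: C_1 → C_0 sends each edge [p,q] (with p < q) to q − p. For instance
  ∂[2,3] = [3] − [2].
As a 6×15 matrix over Z this has rank 5, with invariant factors (1,1,1,1,1).

The boundary map ∂_2: C_2 → C_1 sends each 2-simplex [p,q,r] to [q,r] − [p,r] + [p,q]. For instance
  ∂[1,2,3] = [2,3] − [1,3] + [1,2],
  ∂[1,4,5] = [4,5] − [1,5] + [1,4].
The 15×10 boundary matrix has rank 10 and Smith normal form diag(1,1,1,1,1,1,1,1,1,2).

From H_k ≅ ker(∂_k) / im(∂_{k+1}) we obtain:

  H_0: rank C_0 − rank ∂_1 = 6 − 5 = 1, and the invariant factors of ∂_1 are all 1, so H_0 = Z.
  H_1: rank ker ∂_1 − rank ∂_2 = (15 − 5) − 10 = 0, and ∂_2 has invariant factor 2 > 1, so H_1 = Z/2.
  H_2: rank ker ∂_2 − rank ∂_3 = (10 − 10) − 0 = 0, and there is no ∂_3, so H_2 = 0.

Hence the Betti numbers are b_0 = 1, b_1 = 0, b_2 = 0.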